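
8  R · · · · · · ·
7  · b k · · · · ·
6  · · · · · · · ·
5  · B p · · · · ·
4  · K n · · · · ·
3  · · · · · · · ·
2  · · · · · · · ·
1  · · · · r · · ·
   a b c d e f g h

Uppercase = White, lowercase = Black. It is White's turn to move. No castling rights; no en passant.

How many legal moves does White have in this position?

White to move; king on b4.
In check: yes, from the black pawn on c5.
Legal moves: Kxc5, Kxc4, Ka4, Kc3, Kb3.
Count: 5.

5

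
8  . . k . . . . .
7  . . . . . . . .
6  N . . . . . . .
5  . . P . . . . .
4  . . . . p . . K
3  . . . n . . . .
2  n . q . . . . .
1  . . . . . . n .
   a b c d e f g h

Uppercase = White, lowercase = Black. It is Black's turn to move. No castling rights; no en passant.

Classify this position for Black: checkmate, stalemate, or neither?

Black to move; black king on c8.
In check: no.
Legal moves for Black include: Kd8, Kd7, Kb7, Ne5, Nxc5, Nf4, Ndb4, Nf2, Nb2, Ne1, Ndc1, Qxc5, Qc4, Qa4, Qc3, Qb3, Qh2+, Qg2, ... (list truncated; more exist).
Black has legal moves and is not in check → neither.

neither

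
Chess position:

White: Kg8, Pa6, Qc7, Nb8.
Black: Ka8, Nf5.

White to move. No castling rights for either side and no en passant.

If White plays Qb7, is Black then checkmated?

After Qb7: black king on a8; in check: yes, from the white queen on b7.
King squares — a7: attacked by Qb7; b7: attacked by Pa6; b8: attacked by Qb7.
Black has no legal moves → checkmate.

yes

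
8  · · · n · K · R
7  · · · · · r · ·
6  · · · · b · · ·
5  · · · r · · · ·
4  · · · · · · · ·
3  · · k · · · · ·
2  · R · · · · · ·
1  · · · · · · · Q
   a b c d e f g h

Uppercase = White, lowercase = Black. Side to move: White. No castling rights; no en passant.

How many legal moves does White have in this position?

2

White to move; king on f8.
In check: yes, from the black rook on f7.
Legal moves: Kg8, Ke8.
Count: 2.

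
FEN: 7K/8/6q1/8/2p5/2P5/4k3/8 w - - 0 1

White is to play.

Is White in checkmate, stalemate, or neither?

White to move; white king on h8.
In check: no.
King squares — g7: attacked by Qg6; h7: attacked by Qg6; g8: attacked by Qg6.
Legal moves for White: none.
Not in check and no legal moves → stalemate.

stalemate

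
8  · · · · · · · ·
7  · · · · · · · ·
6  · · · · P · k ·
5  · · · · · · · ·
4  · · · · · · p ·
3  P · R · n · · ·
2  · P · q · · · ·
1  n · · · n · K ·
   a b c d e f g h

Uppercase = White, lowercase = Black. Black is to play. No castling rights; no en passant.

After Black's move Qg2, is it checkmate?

After Qg2: white king on g1; in check: yes, from the black queen on g2.
King squares — f1: attacked by Qg2; h1: attacked by Qg2; f2: attacked by Qg2; g2: attacked by Ne1; h2: attacked by Qg2.
White has no legal moves → checkmate.

yes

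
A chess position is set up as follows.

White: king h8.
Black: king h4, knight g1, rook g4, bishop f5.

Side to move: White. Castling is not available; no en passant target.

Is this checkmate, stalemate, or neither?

stalemate

White to move; white king on h8.
In check: no.
King squares — g7: attacked by Rg4; h7: attacked by Bf5; g8: attacked by Rg4.
Legal moves for White: none.
Not in check and no legal moves → stalemate.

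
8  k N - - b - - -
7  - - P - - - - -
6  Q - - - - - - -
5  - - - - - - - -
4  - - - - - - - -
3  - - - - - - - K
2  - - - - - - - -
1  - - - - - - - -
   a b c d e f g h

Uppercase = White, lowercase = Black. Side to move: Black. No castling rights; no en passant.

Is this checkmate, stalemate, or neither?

Black to move; black king on a8.
In check: yes, from the white queen on a6.
King squares — a7: attacked by Qa6; b7: attacked by Qa6; b8: attacked by Pc7.
Legal moves for Black: none.
In check with no legal moves → checkmate.

checkmate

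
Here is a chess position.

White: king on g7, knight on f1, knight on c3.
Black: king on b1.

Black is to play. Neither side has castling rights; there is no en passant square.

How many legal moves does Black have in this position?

4

Black to move; king on b1.
In check: yes, from the white knight on c3.
Legal moves: Kc2, Kb2, Kc1, Ka1.
Count: 4.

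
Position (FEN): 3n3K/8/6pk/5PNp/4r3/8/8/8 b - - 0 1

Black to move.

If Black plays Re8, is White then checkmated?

yes

After Re8: white king on h8; in check: yes, from the black rook on e8.
King squares — g7: attacked by Kh6; h7: attacked by Kh6; g8: attacked by Re8.
White has no legal moves → checkmate.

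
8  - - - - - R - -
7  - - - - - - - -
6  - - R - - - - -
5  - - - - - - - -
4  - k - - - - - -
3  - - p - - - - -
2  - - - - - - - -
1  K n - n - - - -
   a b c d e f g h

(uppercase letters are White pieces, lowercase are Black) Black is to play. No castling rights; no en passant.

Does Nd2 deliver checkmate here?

After Nd2: white king on a1; in check: no.
White is not in check, so this cannot be checkmate.

no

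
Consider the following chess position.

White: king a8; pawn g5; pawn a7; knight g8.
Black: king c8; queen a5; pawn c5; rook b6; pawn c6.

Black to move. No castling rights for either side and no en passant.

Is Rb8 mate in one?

yes

After Rb8: white king on a8; in check: yes, from the black rook on b8.
King squares — a7: own pawn; b7: attacked by Rb8; b8: attacked by Kc8.
White has no legal moves → checkmate.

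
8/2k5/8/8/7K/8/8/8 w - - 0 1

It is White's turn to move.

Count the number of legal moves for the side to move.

5

White to move; king on h4.
In check: no.
Legal moves: Kh5, Kg5, Kg4, Kh3, Kg3.
Count: 5.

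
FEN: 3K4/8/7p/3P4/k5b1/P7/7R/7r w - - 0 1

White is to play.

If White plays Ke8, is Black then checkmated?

no

After Ke8: black king on a4; in check: no.
Black is not in check, so this cannot be checkmate.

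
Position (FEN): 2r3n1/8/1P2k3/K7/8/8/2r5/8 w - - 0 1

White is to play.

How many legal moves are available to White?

5

White to move; king on a5.
In check: no.
Legal moves: Ka6, Kb5, Kb4, Ka4, b7.
Count: 5.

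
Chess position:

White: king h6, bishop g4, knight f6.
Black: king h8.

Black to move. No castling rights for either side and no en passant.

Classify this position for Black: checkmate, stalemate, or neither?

stalemate

Black to move; black king on h8.
In check: no.
King squares — g7: attacked by Kh6; h7: attacked by Nf6; g8: attacked by Nf6.
Legal moves for Black: none.
Not in check and no legal moves → stalemate.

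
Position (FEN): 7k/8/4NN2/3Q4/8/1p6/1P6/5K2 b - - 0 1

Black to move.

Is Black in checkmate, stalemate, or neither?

Black to move; black king on h8.
In check: no.
King squares — g7: attacked by Ne6; h7: attacked by Nf6; g8: attacked by Nf6.
Legal moves for Black: none.
Not in check and no legal moves → stalemate.

stalemate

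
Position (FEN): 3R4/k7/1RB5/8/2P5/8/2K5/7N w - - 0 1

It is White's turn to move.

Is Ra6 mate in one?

After Ra6: black king on a7; in check: yes, from the white rook on a6.
Black has 1 legal reply: Kxa6.
In check but a legal move exists → not checkmate.

no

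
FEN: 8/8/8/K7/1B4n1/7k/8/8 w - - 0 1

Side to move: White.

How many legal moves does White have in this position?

White to move; king on a5.
In check: no.
Legal moves: Kb6, Ka6, Kb5, Ka4, Bf8, Be7, Bd6, Bc5, Bc3, Ba3, Bd2, Be1.
Count: 12.

12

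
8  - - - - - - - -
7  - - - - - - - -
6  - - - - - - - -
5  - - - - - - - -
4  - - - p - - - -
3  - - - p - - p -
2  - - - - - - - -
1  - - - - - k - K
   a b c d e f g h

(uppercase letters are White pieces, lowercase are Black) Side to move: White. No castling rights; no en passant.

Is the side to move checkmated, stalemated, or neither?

White to move; white king on h1.
In check: no.
King squares — g1: attacked by Kf1; g2: attacked by Kf1; h2: attacked by Pg3.
Legal moves for White: none.
Not in check and no legal moves → stalemate.

stalemate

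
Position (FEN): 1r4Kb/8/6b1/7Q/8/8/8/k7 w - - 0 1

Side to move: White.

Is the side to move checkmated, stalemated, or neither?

checkmate

White to move; white king on g8.
In check: yes, from the black rook on b8.
King squares — f7: attacked by Bg6; g7: attacked by Bh8; h7: attacked by Bg6; f8: attacked by Rb8; h8: attacked by Rb8.
Legal moves for White: none.
In check with no legal moves → checkmate.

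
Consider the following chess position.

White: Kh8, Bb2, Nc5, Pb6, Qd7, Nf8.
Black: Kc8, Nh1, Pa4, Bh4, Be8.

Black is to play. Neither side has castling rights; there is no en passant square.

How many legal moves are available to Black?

Black to move; king on c8.
In check: yes, from the white queen on d7.
Legal moves: Kb8, Bxd7.
Count: 2.

2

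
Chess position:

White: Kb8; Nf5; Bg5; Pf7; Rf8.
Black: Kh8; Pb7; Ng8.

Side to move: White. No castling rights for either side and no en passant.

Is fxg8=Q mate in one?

yes

After fxg8=Q: black king on h8; in check: yes, from the white queen on g8.
King squares — g7: attacked by Nf5; h7: attacked by Qg8; g8: attacked by Rf8.
Black has no legal moves → checkmate.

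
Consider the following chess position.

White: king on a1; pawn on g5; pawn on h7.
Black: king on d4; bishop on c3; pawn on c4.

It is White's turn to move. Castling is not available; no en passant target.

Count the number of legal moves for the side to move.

2

White to move; king on a1.
In check: yes, from the black bishop on c3.
Legal moves: Ka2, Kb1.
Count: 2.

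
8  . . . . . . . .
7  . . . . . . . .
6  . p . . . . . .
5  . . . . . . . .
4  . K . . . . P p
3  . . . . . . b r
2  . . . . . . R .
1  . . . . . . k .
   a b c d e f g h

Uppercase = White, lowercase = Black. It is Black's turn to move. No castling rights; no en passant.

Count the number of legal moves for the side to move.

3

Black to move; king on g1.
In check: yes, from the white rook on g2.
Legal moves: Kxg2, Kh1, Kf1.
Count: 3.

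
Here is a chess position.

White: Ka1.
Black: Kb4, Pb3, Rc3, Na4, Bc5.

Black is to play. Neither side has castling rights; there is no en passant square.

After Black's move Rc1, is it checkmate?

yes

After Rc1: white king on a1; in check: yes, from the black rook on c1.
King squares — b1: attacked by Rc1; a2: attacked by Pb3; b2: attacked by Na4.
White has no legal moves → checkmate.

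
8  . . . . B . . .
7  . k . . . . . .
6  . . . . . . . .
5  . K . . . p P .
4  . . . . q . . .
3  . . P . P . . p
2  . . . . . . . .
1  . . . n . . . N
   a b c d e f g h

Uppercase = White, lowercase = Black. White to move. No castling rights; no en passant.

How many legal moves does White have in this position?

White to move; king on b5.
In check: no.
Legal moves: Bf7, Bd7, Bg6, Bc6+, Bh5, Kc5, Ka5, Ng3, Nf2, g6, c4.
Count: 11.

11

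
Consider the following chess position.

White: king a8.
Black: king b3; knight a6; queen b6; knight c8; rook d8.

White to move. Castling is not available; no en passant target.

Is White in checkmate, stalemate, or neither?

stalemate

White to move; white king on a8.
In check: no.
King squares — a7: attacked by Qb6; b7: attacked by Qb6; b8: attacked by Na6.
Legal moves for White: none.
Not in check and no legal moves → stalemate.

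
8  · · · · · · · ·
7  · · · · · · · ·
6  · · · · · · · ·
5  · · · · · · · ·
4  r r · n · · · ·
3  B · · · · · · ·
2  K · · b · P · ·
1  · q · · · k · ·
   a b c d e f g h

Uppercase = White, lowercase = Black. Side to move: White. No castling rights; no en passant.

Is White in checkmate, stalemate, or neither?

checkmate

White to move; white king on a2.
In check: yes, from the black queen on b1.
King squares — a1: attacked by Qb1; b1: attacked by Rb4; b2: attacked by Qb1; a3: own bishop; b3: attacked by Qb1.
Legal moves for White: none.
In check with no legal moves → checkmate.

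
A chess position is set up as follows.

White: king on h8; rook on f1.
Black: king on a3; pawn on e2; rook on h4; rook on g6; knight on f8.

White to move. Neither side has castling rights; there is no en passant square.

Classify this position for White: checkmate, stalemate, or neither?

White to move; white king on h8.
In check: yes, from the black rook on h4.
King squares — g7: attacked by Rg6; h7: attacked by Rh4; g8: attacked by Rg6.
Legal moves for White: none.
In check with no legal moves → checkmate.

checkmate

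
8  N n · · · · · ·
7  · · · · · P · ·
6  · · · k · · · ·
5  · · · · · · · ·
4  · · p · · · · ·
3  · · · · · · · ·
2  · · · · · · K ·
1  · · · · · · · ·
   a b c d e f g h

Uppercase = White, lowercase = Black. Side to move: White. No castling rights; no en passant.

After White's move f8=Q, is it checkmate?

no

After f8=Q: black king on d6; in check: yes, from the white queen on f8.
Black has 5 legal replies: Kd7, Ke6, Kc6, Ke5, Kd5.
In check but a legal move exists → not checkmate.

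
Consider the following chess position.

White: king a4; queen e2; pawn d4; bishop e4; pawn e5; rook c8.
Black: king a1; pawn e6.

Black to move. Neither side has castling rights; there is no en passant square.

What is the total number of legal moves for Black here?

0

Black to move; king on a1.
In check: no.
Legal moves: none.
Count: 0.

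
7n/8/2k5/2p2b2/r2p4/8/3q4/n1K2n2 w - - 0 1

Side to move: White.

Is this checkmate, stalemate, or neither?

checkmate

White to move; white king on c1.
In check: yes, from the black queen on d2.
King squares — b1: attacked by Bf5; d1: attacked by Qd2; b2: attacked by Qd2; c2: attacked by Na1; d2: attacked by Nf1.
Legal moves for White: none.
In check with no legal moves → checkmate.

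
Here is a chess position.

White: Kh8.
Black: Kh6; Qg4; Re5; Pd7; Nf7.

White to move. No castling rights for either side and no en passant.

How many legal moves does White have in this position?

0

White to move; king on h8.
In check: yes, from the black knight on f7.
Legal moves: none.
Count: 0.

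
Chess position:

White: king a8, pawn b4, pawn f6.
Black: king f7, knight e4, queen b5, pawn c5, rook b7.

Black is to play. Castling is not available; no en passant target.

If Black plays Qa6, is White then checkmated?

After Qa6: white king on a8; in check: yes, from the black queen on a6.
King squares — a7: attacked by Qa6; b7: attacked by Qa6; b8: attacked by Rb7.
White has no legal moves → checkmate.

yes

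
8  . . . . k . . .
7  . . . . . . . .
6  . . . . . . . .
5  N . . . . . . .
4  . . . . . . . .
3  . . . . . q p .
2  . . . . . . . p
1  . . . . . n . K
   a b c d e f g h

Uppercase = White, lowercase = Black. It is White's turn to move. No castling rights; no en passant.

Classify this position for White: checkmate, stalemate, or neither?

checkmate

White to move; white king on h1.
In check: yes, from the black queen on f3.
King squares — g1: attacked by Ph2; g2: attacked by Qf3; h2: attacked by Nf1.
Legal moves for White: none.
In check with no legal moves → checkmate.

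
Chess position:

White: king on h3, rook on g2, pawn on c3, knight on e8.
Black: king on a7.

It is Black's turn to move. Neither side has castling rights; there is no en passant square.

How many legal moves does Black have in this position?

Black to move; king on a7.
In check: no.
Legal moves: Kb8, Ka8, Kb7, Kb6, Ka6.
Count: 5.

5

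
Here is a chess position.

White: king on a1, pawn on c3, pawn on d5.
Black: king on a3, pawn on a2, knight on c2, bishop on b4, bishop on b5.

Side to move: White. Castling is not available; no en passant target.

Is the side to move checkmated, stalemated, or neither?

White to move; white king on a1.
In check: yes, from the black knight on c2.
King squares — b1: attacked by Pa2; a2: attacked by Ka3; b2: attacked by Ka3.
Legal moves for White: none.
In check with no legal moves → checkmate.

checkmate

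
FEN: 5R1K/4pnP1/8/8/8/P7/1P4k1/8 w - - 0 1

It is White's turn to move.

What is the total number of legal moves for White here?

White to move; king on h8.
In check: yes, from the black knight on f7.
Legal moves: Kg8, Kh7, Rxf7.
Count: 3.

3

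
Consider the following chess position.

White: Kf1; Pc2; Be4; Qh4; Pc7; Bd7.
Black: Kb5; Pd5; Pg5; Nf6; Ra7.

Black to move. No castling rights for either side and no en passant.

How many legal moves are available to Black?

7

Black to move; king on b5.
In check: yes, from the white bishop on d7.
Legal moves: Kb6, Ka6, Kc5, Ka5, Kc4, Kb4, Nxd7.
Count: 7.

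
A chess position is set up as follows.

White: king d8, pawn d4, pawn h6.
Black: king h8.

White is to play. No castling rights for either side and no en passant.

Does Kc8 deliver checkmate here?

no

After Kc8: black king on h8; in check: no.
Black is not in check, so this cannot be checkmate.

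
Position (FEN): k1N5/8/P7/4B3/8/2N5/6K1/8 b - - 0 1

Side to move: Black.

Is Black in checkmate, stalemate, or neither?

Black to move; black king on a8.
In check: no.
King squares — a7: attacked by Nc8; b7: attacked by Pa6; b8: attacked by Be5.
Legal moves for Black: none.
Not in check and no legal moves → stalemate.

stalemate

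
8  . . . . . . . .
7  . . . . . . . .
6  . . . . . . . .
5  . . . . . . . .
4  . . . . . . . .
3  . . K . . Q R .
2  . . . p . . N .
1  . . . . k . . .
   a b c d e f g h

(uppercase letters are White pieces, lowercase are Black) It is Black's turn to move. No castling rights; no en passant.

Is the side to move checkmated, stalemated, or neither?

checkmate

Black to move; black king on e1.
In check: yes, from the white knight on g2.
King squares — d1: attacked by Qf3; f1: attacked by Qf3; d2: own pawn; e2: attacked by Qf3; f2: attacked by Qf3.
Legal moves for Black: none.
In check with no legal moves → checkmate.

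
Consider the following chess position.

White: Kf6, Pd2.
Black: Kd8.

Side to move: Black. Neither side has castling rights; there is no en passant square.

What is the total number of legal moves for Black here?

Black to move; king on d8.
In check: no.
Legal moves: Ke8, Kc8, Kd7, Kc7.
Count: 4.

4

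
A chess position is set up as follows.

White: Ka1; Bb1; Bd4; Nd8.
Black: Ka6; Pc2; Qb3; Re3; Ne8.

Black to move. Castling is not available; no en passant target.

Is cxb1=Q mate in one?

yes

After cxb1=Q: white king on a1; in check: yes, from the black queen on b1.
King squares — b1: attacked by Qb3; a2: attacked by Qb1; b2: attacked by Qb1.
White has no legal moves → checkmate.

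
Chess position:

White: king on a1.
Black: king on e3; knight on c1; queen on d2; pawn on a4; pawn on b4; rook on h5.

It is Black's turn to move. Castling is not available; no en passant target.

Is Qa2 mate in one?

After Qa2: white king on a1; in check: yes, from the black queen on a2.
King squares — b1: attacked by Qa2; a2: attacked by Nc1; b2: attacked by Qa2.
White has no legal moves → checkmate.

yes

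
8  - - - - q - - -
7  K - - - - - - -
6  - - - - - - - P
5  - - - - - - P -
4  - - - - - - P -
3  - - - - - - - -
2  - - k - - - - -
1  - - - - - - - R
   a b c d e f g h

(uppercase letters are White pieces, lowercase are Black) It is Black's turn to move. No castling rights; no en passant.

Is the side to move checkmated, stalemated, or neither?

neither

Black to move; black king on c2.
In check: no.
Legal moves for Black include: Qh8, Qg8, Qf8, Qd8, Qc8, Qb8+, Qa8+, Qf7+, Qe7+, Qd7+, Qg6, Qe6, Qc6, Qh5, Qe5, Qb5, Qe4, Qa4+, ... (list truncated; more exist).
Black has legal moves and is not in check → neither.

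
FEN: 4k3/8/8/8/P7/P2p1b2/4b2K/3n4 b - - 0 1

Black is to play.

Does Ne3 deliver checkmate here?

After Ne3: white king on h2; in check: no.
White is not in check, so this cannot be checkmate.

no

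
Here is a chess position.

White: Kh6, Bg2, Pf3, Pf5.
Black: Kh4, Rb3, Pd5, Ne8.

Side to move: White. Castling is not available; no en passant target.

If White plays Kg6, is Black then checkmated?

After Kg6: black king on h4; in check: no.
Black is not in check, so this cannot be checkmate.

no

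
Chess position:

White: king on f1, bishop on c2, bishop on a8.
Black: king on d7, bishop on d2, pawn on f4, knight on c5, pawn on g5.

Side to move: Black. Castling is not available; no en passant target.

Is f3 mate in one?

no

After f3: white king on f1; in check: no.
White is not in check, so this cannot be checkmate.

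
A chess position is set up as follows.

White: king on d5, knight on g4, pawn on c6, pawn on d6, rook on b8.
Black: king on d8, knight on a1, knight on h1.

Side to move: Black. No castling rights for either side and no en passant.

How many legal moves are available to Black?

0

Black to move; king on d8.
In check: yes, from the white rook on b8.
Legal moves: none.
Count: 0.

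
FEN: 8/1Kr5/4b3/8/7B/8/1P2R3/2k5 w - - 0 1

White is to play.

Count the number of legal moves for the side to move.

5

White to move; king on b7.
In check: yes, from the black rook on c7.
Legal moves: Kb8, Ka8, Kxc7, Kb6, Ka6.
Count: 5.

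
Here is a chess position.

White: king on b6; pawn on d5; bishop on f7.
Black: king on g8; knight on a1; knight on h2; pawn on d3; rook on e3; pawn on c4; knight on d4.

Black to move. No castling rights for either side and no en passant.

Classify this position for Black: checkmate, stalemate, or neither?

neither

Black to move; black king on g8.
In check: yes, from the white bishop on f7.
Legal moves for Black: Kh8, Kf8, Kh7, Kg7, Kxf7.
Black is in check but has 5 legal moves → neither.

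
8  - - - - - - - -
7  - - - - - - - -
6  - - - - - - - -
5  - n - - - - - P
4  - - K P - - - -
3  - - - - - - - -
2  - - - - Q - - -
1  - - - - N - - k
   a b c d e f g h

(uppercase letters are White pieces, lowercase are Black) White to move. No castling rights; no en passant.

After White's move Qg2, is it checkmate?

After Qg2: black king on h1; in check: yes, from the white queen on g2.
King squares — g1: attacked by Qg2; g2: attacked by Ne1; h2: attacked by Qg2.
Black has no legal moves → checkmate.

yes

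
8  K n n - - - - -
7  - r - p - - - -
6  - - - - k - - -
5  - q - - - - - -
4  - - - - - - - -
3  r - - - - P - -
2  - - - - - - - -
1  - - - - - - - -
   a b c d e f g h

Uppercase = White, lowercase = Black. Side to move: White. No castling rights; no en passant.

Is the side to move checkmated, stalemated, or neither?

checkmate

White to move; white king on a8.
In check: yes, from the black rook on a3.
King squares — a7: attacked by Ra3; b7: attacked by Qb5; b8: attacked by Rb7.
Legal moves for White: none.
In check with no legal moves → checkmate.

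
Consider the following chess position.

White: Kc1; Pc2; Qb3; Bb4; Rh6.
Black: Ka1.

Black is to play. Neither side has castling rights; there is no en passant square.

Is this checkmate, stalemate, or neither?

stalemate

Black to move; black king on a1.
In check: no.
King squares — b1: attacked by Kc1; a2: attacked by Qb3; b2: attacked by Kc1.
Legal moves for Black: none.
Not in check and no legal moves → stalemate.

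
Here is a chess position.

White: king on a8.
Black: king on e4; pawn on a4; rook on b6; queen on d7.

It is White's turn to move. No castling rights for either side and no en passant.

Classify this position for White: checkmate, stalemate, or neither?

White to move; white king on a8.
In check: no.
King squares — a7: attacked by Qd7; b7: attacked by Rb6; b8: attacked by Rb6.
Legal moves for White: none.
Not in check and no legal moves → stalemate.

stalemate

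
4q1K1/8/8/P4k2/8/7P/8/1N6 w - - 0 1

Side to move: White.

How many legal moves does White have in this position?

2

White to move; king on g8.
In check: yes, from the black queen on e8.
Legal moves: Kh7, Kg7.
Count: 2.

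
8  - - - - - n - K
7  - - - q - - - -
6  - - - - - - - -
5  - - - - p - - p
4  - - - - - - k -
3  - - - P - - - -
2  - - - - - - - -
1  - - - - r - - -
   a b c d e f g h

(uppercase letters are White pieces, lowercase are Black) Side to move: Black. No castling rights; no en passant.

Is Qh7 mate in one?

After Qh7: white king on h8; in check: yes, from the black queen on h7.
King squares — g7: attacked by Qh7; h7: attacked by Nf8; g8: attacked by Qh7.
White has no legal moves → checkmate.

yes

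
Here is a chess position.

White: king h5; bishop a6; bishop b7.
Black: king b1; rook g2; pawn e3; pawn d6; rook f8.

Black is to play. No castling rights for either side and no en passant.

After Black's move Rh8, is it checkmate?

yes

After Rh8: white king on h5; in check: yes, from the black rook on h8.
King squares — g4: attacked by Rg2; h4: attacked by Rh8; g5: attacked by Rg2; g6: attacked by Rg2; h6: attacked by Rh8.
White has no legal moves → checkmate.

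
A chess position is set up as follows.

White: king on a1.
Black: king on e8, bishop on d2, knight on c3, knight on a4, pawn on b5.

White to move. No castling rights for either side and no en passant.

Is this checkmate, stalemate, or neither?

White to move; white king on a1.
In check: no.
King squares — b1: attacked by Nc3; a2: attacked by Nc3; b2: attacked by Na4.
Legal moves for White: none.
Not in check and no legal moves → stalemate.

stalemate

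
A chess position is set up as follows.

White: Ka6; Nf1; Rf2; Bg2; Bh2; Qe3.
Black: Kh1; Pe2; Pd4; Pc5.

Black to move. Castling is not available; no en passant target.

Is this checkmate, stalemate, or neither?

checkmate

Black to move; black king on h1.
In check: yes, from the white bishop on g2.
King squares — g1: attacked by Bh2; g2: attacked by Rf2; h2: attacked by Nf1.
Legal moves for Black: none.
In check with no legal moves → checkmate.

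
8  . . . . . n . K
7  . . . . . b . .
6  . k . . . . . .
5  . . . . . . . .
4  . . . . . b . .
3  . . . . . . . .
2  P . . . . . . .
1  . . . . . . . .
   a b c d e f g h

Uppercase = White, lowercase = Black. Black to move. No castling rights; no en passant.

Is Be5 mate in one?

After Be5: white king on h8; in check: yes, from the black bishop on e5.
King squares — g7: attacked by Be5; h7: attacked by Nf8; g8: attacked by Bf7.
White has no legal moves → checkmate.

yes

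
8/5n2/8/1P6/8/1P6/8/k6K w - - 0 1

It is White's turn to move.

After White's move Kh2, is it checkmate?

After Kh2: black king on a1; in check: no.
Black is not in check, so this cannot be checkmate.

no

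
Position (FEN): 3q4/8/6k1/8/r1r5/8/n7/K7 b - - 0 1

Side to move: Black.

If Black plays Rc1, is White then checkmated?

After Rc1: white king on a1; in check: yes, from the black rook on c1.
White has 1 legal reply: Kb2.
In check but a legal move exists → not checkmate.

no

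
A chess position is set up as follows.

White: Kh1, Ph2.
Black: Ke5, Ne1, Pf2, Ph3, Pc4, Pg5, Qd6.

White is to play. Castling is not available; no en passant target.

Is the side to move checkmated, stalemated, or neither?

stalemate

White to move; white king on h1.
In check: no.
King squares — g1: attacked by Pf2; g2: attacked by Ne1; h2: own pawn.
Legal moves for White: none.
Not in check and no legal moves → stalemate.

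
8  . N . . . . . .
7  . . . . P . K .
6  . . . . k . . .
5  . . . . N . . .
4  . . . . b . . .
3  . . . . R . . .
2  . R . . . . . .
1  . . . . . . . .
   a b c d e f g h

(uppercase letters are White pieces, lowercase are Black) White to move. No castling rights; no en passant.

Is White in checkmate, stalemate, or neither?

White to move; white king on g7.
In check: no.
Legal moves for White include: Nbd7, Nbc6, Na6, Kh8, Kg8, Kf8, Kh6, Nf7, Ned7, Ng6, Nec6, Ng4, Nc4, Nf3, Nd3, Rxe4, Rh3, Rg3, ... (list truncated; more exist).
White has legal moves and is not in check → neither.

neither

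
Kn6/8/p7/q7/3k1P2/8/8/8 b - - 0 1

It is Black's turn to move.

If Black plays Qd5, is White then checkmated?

After Qd5: white king on a8; in check: yes, from the black queen on d5.
White has 2 legal replies: Kxb8, Ka7.
In check but a legal move exists → not checkmate.

no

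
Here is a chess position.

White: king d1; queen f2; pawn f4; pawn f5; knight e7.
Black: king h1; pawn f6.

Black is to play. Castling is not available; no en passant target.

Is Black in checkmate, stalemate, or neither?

stalemate

Black to move; black king on h1.
In check: no.
King squares — g1: attacked by Qf2; g2: attacked by Qf2; h2: attacked by Qf2.
Legal moves for Black: none.
Not in check and no legal moves → stalemate.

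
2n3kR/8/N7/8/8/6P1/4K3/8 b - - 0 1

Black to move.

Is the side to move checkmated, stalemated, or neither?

Black to move; black king on g8.
In check: yes, from the white rook on h8.
Legal moves for Black: Kxh8, Kg7, Kf7.
Black is in check but has 3 legal moves → neither.

neither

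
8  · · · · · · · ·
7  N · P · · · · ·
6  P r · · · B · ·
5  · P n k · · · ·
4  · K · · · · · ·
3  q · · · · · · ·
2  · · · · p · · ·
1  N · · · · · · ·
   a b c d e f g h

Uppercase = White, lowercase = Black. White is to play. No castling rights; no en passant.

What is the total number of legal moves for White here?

White to move; king on b4.
In check: yes, from the black queen on a3.
Legal moves: Kxa3.
Count: 1.

1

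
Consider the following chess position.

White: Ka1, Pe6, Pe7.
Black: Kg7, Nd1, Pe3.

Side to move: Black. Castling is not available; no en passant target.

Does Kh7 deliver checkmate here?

no

After Kh7: white king on a1; in check: no.
White is not in check, so this cannot be checkmate.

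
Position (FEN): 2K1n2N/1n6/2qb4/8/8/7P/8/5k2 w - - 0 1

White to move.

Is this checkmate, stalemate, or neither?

checkmate

White to move; white king on c8.
In check: yes, from the black queen on c6.
King squares — b7: attacked by Qc6; c7: attacked by Qc6; d7: attacked by Qc6; b8: attacked by Bd6; d8: attacked by Nb7.
Legal moves for White: none.
In check with no legal moves → checkmate.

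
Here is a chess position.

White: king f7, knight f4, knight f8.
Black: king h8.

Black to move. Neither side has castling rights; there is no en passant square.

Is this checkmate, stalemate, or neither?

Black to move; black king on h8.
In check: no.
King squares — g7: attacked by Kf7; h7: attacked by Nf8; g8: attacked by Kf7.
Legal moves for Black: none.
Not in check and no legal moves → stalemate.

stalemate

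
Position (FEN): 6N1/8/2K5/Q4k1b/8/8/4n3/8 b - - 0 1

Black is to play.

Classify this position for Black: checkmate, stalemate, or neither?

Black to move; black king on f5.
In check: yes, from the white queen on a5.
King squares — e4: available; f4: available; g4: available; e5: attacked by Qa5; g5: attacked by Qa5; e6: available; f6: attacked by Ng8; g6: available.
Legal moves for Black: Kg6, Ke6, Kg4, Kf4, Ke4.
Black is in check but has 5 legal moves → neither.

neither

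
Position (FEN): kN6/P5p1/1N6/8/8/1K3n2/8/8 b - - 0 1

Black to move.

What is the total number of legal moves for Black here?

2

Black to move; king on a8.
In check: yes, from the white knight on b6.
Legal moves: Kb7, Kxa7.
Count: 2.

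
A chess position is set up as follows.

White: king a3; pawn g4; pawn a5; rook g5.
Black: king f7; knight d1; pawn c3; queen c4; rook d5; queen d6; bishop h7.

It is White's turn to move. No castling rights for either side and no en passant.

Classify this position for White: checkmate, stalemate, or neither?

checkmate

White to move; white king on a3.
In check: yes, from the black queen on d6.
King squares — a2: attacked by Qc4; b2: attacked by Nd1; b3: attacked by Qc4; a4: attacked by Qc4; b4: attacked by Qc4.
Legal moves for White: none.
In check with no legal moves → checkmate.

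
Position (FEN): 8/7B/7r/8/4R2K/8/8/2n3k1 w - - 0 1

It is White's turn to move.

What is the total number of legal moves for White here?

White to move; king on h4.
In check: yes, from the black rook on h6.
Legal moves: Kg5, Kg4, Kg3.
Count: 3.

3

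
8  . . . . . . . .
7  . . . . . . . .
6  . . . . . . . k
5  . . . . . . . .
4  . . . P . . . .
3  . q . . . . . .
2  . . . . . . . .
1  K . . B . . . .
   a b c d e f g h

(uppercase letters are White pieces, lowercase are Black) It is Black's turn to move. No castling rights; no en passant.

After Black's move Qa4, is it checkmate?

After Qa4: white king on a1; in check: yes, from the black queen on a4.
White has 3 legal replies: Kb2, Kb1, Bxa4.
In check but a legal move exists → not checkmate.

no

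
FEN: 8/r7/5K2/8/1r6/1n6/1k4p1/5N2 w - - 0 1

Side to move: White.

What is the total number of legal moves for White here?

White to move; king on f6.
In check: no.
Legal moves: Kg6, Ke6, Kg5, Kf5, Ke5, Ng3, Ne3, Nh2, Nd2.
Count: 9.

9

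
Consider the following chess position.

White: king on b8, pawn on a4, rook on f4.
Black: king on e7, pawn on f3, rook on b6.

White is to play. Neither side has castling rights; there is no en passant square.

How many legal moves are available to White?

White to move; king on b8.
In check: yes, from the black rook on b6.
Legal moves: Kc8, Ka8, Kc7, Ka7.
Count: 4.

4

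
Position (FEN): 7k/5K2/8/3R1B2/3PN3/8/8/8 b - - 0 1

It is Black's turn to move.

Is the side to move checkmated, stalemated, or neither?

stalemate

Black to move; black king on h8.
In check: no.
King squares — g7: attacked by Kf7; h7: attacked by Bf5; g8: attacked by Kf7.
Legal moves for Black: none.
Not in check and no legal moves → stalemate.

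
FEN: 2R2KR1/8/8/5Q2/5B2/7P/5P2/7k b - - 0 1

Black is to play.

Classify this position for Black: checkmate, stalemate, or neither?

Black to move; black king on h1.
In check: no.
King squares — g1: attacked by Rg8; g2: attacked by Rg8; h2: attacked by Bf4.
Legal moves for Black: none.
Not in check and no legal moves → stalemate.

stalemate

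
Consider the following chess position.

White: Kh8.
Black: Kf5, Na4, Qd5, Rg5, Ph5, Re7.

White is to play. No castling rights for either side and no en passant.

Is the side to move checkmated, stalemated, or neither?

White to move; white king on h8.
In check: no.
King squares — g7: attacked by Rg5; h7: attacked by Re7; g8: attacked by Qd5.
Legal moves for White: none.
Not in check and no legal moves → stalemate.

stalemate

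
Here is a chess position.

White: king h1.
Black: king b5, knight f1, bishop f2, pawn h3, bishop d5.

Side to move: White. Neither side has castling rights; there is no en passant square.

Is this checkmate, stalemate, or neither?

White to move; white king on h1.
In check: yes, from the black bishop on d5.
King squares — g1: attacked by Bf2; g2: attacked by Ph3; h2: attacked by Nf1.
Legal moves for White: none.
In check with no legal moves → checkmate.

checkmate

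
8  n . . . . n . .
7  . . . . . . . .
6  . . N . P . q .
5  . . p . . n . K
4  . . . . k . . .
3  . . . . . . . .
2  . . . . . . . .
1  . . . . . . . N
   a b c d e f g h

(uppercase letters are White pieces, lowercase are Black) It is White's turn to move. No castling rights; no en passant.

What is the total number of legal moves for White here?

White to move; king on h5.
In check: yes, from the black queen on g6.
Legal moves: none.
Count: 0.

0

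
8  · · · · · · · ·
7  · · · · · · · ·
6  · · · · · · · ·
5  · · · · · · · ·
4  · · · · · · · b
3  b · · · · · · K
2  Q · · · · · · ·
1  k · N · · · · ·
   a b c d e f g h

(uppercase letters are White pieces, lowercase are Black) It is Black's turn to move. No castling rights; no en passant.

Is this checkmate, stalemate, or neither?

Black to move; black king on a1.
In check: yes, from the white queen on a2.
King squares — b1: attacked by Qa2; a2: attacked by Nc1; b2: attacked by Qa2.
Legal moves for Black: none.
In check with no legal moves → checkmate.

checkmate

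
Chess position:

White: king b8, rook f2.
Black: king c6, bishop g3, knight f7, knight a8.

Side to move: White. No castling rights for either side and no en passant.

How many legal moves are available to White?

4

White to move; king on b8.
In check: yes, from the black bishop on g3.
Legal moves: Kc8, Kxa8, Ka7, Rf4.
Count: 4.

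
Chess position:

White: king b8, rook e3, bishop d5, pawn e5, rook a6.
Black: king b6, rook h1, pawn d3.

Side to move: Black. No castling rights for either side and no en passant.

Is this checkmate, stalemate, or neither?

Black to move; black king on b6.
In check: yes, from the white rook on a6.
King squares — a5: attacked by Ra6; b5: available; c5: available; a6: available; c6: attacked by Bd5; a7: attacked by Ra6; b7: attacked by Bd5; c7: attacked by Kb8.
Legal moves for Black: Kxa6, Kc5, Kb5.
Black is in check but has 3 legal moves → neither.

neither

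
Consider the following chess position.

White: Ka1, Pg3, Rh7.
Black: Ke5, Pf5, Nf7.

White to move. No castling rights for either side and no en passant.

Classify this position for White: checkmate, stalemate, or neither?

White to move; white king on a1.
In check: no.
Legal moves for White: Rh8, Rg7, Rxf7, Rh6, Rh5, Rh4, Rh3, Rh2, Rh1, Kb2, Ka2, Kb1, g4.
White has 13 legal moves and is not in check → neither.

neither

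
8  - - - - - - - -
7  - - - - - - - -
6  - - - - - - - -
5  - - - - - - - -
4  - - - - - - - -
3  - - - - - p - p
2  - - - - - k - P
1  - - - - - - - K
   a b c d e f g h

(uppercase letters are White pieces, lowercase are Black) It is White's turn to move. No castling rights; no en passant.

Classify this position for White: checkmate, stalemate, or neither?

stalemate

White to move; white king on h1.
In check: no.
King squares — g1: attacked by Kf2; g2: attacked by Kf2; h2: own pawn.
Legal moves for White: none.
Not in check and no legal moves → stalemate.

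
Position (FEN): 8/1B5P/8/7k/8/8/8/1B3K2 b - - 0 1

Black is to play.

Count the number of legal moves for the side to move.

Black to move; king on h5.
In check: no.
Legal moves: Kh6, Kg5, Kh4, Kg4.
Count: 4.

4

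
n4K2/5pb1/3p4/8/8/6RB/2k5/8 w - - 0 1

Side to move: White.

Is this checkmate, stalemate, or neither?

neither

White to move; white king on f8.
In check: yes, from the black bishop on g7.
King squares — e7: available; f7: available; g7: available; e8: available; g8: available.
Legal moves for White: Kg8, Ke8, Kxg7, Kxf7, Ke7, Rxg7.
White is in check but has 6 legal moves → neither.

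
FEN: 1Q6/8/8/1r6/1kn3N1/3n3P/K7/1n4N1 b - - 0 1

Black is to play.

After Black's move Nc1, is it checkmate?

no

After Nc1: white king on a2; in check: yes, from the black knight on c1.
White has 2 legal replies: Kxb1, Ka1.
In check but a legal move exists → not checkmate.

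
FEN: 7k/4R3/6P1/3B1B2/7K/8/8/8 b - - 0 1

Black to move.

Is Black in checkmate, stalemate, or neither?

Black to move; black king on h8.
In check: no.
King squares — g7: attacked by Re7; h7: attacked by Pg6; g8: attacked by Bd5.
Legal moves for Black: none.
Not in check and no legal moves → stalemate.

stalemate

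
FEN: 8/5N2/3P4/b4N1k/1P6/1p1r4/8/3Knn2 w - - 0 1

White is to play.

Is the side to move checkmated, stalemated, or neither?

White to move; white king on d1.
In check: yes, from the black rook on d3.
Legal moves for White: Ke2, Kxe1, Kc1.
White is in check but has 3 legal moves → neither.

neither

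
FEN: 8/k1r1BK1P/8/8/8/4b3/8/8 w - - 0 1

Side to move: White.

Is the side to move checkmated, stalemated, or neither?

White to move; white king on f7.
In check: no.
Legal moves for White: Kg8, Kf8, Ke8, Kg7, Kg6, Kf6, Ke6, h8=Q, h8=R, h8=B, h8=N.
White has 11 legal moves and is not in check → neither.

neither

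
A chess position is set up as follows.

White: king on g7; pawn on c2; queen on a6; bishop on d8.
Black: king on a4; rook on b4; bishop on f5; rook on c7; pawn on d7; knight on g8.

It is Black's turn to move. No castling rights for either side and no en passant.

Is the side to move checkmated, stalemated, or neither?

checkmate

Black to move; black king on a4.
In check: yes, from the white queen on a6.
King squares — a3: attacked by Qa6; b3: attacked by Pc2; b4: own rook; a5: attacked by Qa6; b5: attacked by Qa6.
Legal moves for Black: none.
In check with no legal moves → checkmate.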